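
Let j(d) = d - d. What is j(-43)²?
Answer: 0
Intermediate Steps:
j(d) = 0
j(-43)² = 0² = 0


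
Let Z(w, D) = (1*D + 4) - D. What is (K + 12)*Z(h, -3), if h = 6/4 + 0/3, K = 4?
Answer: 64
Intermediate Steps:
h = 3/2 (h = 6*(¼) + 0*(⅓) = 3/2 + 0 = 3/2 ≈ 1.5000)
Z(w, D) = 4 (Z(w, D) = (D + 4) - D = (4 + D) - D = 4)
(K + 12)*Z(h, -3) = (4 + 12)*4 = 16*4 = 64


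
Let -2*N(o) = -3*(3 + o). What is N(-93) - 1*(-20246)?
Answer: 20111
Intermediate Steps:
N(o) = 9/2 + 3*o/2 (N(o) = -(-3)*(3 + o)/2 = -(-9 - 3*o)/2 = 9/2 + 3*o/2)
N(-93) - 1*(-20246) = (9/2 + (3/2)*(-93)) - 1*(-20246) = (9/2 - 279/2) + 20246 = -135 + 20246 = 20111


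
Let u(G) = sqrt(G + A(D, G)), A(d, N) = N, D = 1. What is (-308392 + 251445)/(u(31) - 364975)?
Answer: 20784231325/133206750563 + 56947*sqrt(62)/133206750563 ≈ 0.15603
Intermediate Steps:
u(G) = sqrt(2)*sqrt(G) (u(G) = sqrt(G + G) = sqrt(2*G) = sqrt(2)*sqrt(G))
(-308392 + 251445)/(u(31) - 364975) = (-308392 + 251445)/(sqrt(2)*sqrt(31) - 364975) = -56947/(sqrt(62) - 364975) = -56947/(-364975 + sqrt(62))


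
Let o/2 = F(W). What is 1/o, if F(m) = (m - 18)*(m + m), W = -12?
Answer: 1/1440 ≈ 0.00069444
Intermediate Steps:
F(m) = 2*m*(-18 + m) (F(m) = (-18 + m)*(2*m) = 2*m*(-18 + m))
o = 1440 (o = 2*(2*(-12)*(-18 - 12)) = 2*(2*(-12)*(-30)) = 2*720 = 1440)
1/o = 1/1440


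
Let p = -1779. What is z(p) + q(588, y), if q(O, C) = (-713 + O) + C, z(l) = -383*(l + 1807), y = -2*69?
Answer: -10987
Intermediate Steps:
y = -138
z(l) = -692081 - 383*l (z(l) = -383*(1807 + l) = -692081 - 383*l)
q(O, C) = -713 + C + O
z(p) + q(588, y) = (-692081 - 383*(-1779)) + (-713 - 138 + 588) = (-692081 + 681357) - 263 = -10724 - 263 = -10987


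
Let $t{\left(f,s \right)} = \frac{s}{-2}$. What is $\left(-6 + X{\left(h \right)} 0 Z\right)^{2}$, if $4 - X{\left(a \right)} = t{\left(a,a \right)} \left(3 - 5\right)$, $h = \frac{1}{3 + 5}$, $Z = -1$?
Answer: $36$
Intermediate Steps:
$h = \frac{1}{8} \approx 0.125$
$t{\left(f,s \right)} = - \frac{s}{2}$ ($t{\left(f,s \right)} = s \left(- \frac{1}{2}\right) = - \frac{s}{2}$)
$X{\left(a \right)} = 4 - a$ ($X{\left(a \right)} = 4 - - \frac{a}{2} \left(3 - 5\right) = 4 - - \frac{a}{2} \left(-2\right) = 4 - a$)
$\left(-6 + X{\left(h \right)} 0 Z\right)^{2} = \left(-6 + \left(4 - \frac{1}{8}\right) 0 \left(-1\right)\right)^{2} = \left(-6 + \frac{31}{8} \cdot 0 \left(-1\right)\right)^{2} = \left(-6 + 0 \left(-1\right)\right)^{2} = \left(-6 + 0\right)^{2} = \left(-6\right)^{2} = 36$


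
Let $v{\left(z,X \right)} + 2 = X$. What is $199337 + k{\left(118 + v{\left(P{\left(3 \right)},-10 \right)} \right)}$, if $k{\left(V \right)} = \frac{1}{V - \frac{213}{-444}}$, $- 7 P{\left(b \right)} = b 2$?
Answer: $\frac{3141351931}{15759} \approx 1.9934 \cdot 10^{5}$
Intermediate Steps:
$P{\left(b \right)} = - \frac{2 b}{7}$ ($P{\left(b \right)} = - \frac{b 2}{7} = - \frac{2 b}{7}$)
$v{\left(z,X \right)} = -2 + X$
$k{\left(V \right)} = \frac{1}{\frac{71}{148} + V}$ ($k{\left(V \right)} = \frac{1}{V - - \frac{71}{148}} = \frac{1}{V + \frac{71}{148}} = \frac{1}{\frac{71}{148} + V}$)
$199337 + k{\left(118 + v{\left(P{\left(3 \right)},-10 \right)} \right)} = 199337 + \frac{148}{71 + 148 \left(118 - 12\right)} = 199337 + \frac{148}{71 + 148 \cdot 106} = 199337 + \frac{148}{71 + 15688} = 199337 + \frac{148}{15759} = \frac{3141351931}{15759}$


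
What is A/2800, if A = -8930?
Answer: -893/280 ≈ -3.1893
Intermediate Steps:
A/2800 = -8930/2800 = -8930*1/2800 = -893/280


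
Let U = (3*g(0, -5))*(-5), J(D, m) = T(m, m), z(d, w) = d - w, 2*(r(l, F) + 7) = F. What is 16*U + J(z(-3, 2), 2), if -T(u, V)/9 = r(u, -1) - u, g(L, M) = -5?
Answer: 2571/2 ≈ 1285.5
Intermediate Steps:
r(l, F) = -7 + F/2
T(u, V) = 135/2 + 9*u (T(u, V) = -9*((-7 + (1/2)*(-1)) - u) = -9*((-7 - 1/2) - u) = -9*(-15/2 - u) = 135/2 + 9*u)
J(D, m) = 135/2 + 9*m
U = 75 (U = (3*(-5))*(-5) = -15*(-5) = 75)
16*U + J(z(-3, 2), 2) = 16*75 + (135/2 + 9*2) = 1200 + (135/2 + 18) = 1200 + 171/2 = 2571/2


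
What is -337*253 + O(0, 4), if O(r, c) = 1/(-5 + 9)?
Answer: -341043/4 ≈ -85261.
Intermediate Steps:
O(r, c) = 1/4
-337*253 + O(0, 4) = -337*253 + 1/4 = -85261 + 1/4 = -341043/4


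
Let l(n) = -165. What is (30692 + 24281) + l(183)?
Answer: 54808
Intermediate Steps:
(30692 + 24281) + l(183) = (30692 + 24281) - 165 = 54973 - 165 = 54808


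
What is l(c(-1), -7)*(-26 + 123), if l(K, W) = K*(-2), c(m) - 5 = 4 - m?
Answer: -1940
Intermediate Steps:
c(m) = 9 - m (c(m) = 5 + (4 - m) = 9 - m)
l(K, W) = -2*K
l(c(-1), -7)*(-26 + 123) = (-2*(9 - 1*(-1)))*(-26 + 123) = -2*(9 + 1)*97 = -2*10*97 = -20*97 = -1940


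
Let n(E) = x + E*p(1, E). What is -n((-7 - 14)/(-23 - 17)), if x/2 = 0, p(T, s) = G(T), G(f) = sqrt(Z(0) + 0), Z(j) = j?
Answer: 0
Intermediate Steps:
G(f) = 0 (G(f) = sqrt(0 + 0) = sqrt(0) = 0)
p(T, s) = 0
x = 0 (x = 2*0 = 0)
n(E) = 0 (n(E) = 0 + E*0 = 0 + 0 = 0)
-n((-7 - 14)/(-23 - 17)) = -1*0 = 0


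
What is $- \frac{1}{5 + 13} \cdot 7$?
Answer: $- \frac{7}{18} \approx -0.38889$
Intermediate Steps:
$- \frac{1}{5 + 13} \cdot 7 = - \frac{1}{18} \cdot 7 = \left(-1\right) \frac{1}{18} \cdot 7 = \left(- \frac{1}{18}\right) 7 = - \frac{7}{18}$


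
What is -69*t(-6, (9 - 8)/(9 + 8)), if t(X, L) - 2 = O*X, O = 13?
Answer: 5244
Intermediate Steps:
t(X, L) = 2 + 13*X
-69*t(-6, (9 - 8)/(9 + 8)) = -69*(2 + 13*(-6)) = -69*(2 - 78) = -69*(-76) = 5244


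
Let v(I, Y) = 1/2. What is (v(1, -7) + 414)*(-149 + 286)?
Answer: 113573/2 ≈ 56787.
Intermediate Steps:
v(I, Y) = 1/2
(v(1, -7) + 414)*(-149 + 286) = (1/2 + 414)*(-149 + 286) = (829/2)*137 = 113573/2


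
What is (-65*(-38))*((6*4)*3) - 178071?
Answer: -231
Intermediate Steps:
(-65*(-38))*((6*4)*3) - 178071 = 2470*(24*3) - 178071 = 2470*72 - 178071 = 177840 - 178071 = -231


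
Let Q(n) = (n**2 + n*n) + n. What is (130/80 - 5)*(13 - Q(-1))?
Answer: -81/2 ≈ -40.500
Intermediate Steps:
Q(n) = n + 2*n**2 (Q(n) = (n**2 + n**2) + n = 2*n**2 + n = n + 2*n**2)
(130/80 - 5)*(13 - Q(-1)) = (130/80 - 5)*(13 - (-1)*(1 + 2*(-1))) = (130*(1/80) - 5)*(13 - (-1)*(1 - 2)) = (13/8 - 5)*(13 - (-1)*(-1)) = -27*(13 - 1*1)/8 = -27*(13 - 1)/8 = -27/8*12 = -81/2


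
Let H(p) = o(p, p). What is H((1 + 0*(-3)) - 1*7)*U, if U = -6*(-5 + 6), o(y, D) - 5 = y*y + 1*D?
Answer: -210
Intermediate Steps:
o(y, D) = 5 + D + y² (o(y, D) = 5 + (y*y + 1*D) = 5 + (y² + D) = 5 + (D + y²) = 5 + D + y²)
H(p) = 5 + p + p²
U = -6 (U = -6*1 = -6)
H((1 + 0*(-3)) - 1*7)*U = (5 + ((1 + 0*(-3)) - 1*7) + ((1 + 0*(-3)) - 1*7)²)*(-6) = (5 + ((1 + 0) - 7) + ((1 + 0) - 7)²)*(-6) = (5 + (1 - 7) + (1 - 7)²)*(-6) = (5 - 6 + (-6)²)*(-6) = (5 - 6 + 36)*(-6) = 35*(-6) = -210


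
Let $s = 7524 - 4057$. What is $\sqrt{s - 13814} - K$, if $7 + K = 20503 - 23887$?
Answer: $3391 + i \sqrt{10347} \approx 3391.0 + 101.72 i$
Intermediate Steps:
$s = 3467$ ($s = 7524 - 4057 = 3467$)
$K = -3391$ ($K = -7 + \left(20503 - 23887\right) = -7 - 3384 = -3391$)
$\sqrt{s - 13814} - K = \sqrt{3467 - 13814} - -3391 = \sqrt{-10347} + 3391 = i \sqrt{10347} + 3391 = 3391 + i \sqrt{10347}$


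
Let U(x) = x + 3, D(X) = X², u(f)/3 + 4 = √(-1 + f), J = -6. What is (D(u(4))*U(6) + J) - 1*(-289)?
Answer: 1822 - 648*√3 ≈ 699.63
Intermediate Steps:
u(f) = -12 + 3*√(-1 + f)
U(x) = 3 + x
(D(u(4))*U(6) + J) - 1*(-289) = ((-12 + 3*√(-1 + 4))²*(3 + 6) - 6) - 1*(-289) = ((-12 + 3*√3)²*9 - 6) + 289 = (9*(-12 + 3*√3)² - 6) + 289 = (-6 + 9*(-12 + 3*√3)²) + 289 = 283 + 9*(-12 + 3*√3)²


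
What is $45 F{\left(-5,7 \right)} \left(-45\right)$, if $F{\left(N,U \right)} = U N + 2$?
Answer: $66825$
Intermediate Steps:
$F{\left(N,U \right)} = 2 + N U$ ($F{\left(N,U \right)} = N U + 2 = 2 + N U$)
$45 F{\left(-5,7 \right)} \left(-45\right) = 45 \left(2 - 35\right) \left(-45\right) = 45 \left(-33\right) \left(-45\right) = \left(-1485\right) \left(-45\right) = 66825$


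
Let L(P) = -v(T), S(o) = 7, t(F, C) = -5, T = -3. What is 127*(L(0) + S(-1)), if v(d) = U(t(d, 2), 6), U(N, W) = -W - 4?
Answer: 2159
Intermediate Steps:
U(N, W) = -4 - W
v(d) = -10 (v(d) = -4 - 1*6 = -4 - 6 = -10)
L(P) = 10 (L(P) = -1*(-10) = 10)
127*(L(0) + S(-1)) = 127*(10 + 7) = 127*17 = 2159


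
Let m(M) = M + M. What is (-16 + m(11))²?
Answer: 36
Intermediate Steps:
m(M) = 2*M
(-16 + m(11))² = (-16 + 2*11)² = (-16 + 22)² = 6² = 36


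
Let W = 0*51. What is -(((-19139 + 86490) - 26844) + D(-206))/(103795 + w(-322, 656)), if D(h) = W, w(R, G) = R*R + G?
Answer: -40507/208135 ≈ -0.19462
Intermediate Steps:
W = 0
w(R, G) = G + R**2 (w(R, G) = R**2 + G = G + R**2)
D(h) = 0
-(((-19139 + 86490) - 26844) + D(-206))/(103795 + w(-322, 656)) = -(((-19139 + 86490) - 26844) + 0)/(103795 + (656 + (-322)**2)) = -((67351 - 26844) + 0)/(103795 + (656 + 103684)) = -(40507 + 0)/(103795 + 104340) = -40507/208135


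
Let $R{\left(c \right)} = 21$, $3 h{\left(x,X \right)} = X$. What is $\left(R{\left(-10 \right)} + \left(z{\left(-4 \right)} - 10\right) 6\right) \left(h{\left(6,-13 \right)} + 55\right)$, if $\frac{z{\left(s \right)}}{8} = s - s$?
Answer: $-1976$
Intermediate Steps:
$h{\left(x,X \right)} = \frac{X}{3}$
$z{\left(s \right)} = 0$ ($z{\left(s \right)} = 8 \left(s - s\right) = 8 \cdot 0 = 0$)
$\left(R{\left(-10 \right)} + \left(z{\left(-4 \right)} - 10\right) 6\right) \left(h{\left(6,-13 \right)} + 55\right) = \left(21 + \left(0 - 10\right) 6\right) \left(\frac{1}{3} \left(-13\right) + 55\right) = \left(21 - 60\right) \left(- \frac{13}{3} + 55\right) = \left(21 - 60\right) \frac{152}{3} = \left(-39\right) \frac{152}{3} = -1976$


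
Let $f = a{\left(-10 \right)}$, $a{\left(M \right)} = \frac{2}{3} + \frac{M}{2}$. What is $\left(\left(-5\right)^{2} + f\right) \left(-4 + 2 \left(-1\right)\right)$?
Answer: $-124$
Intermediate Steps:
$a{\left(M \right)} = \frac{2}{3} + \frac{M}{2}$ ($a{\left(M \right)} = 2 \cdot \frac{1}{3} + M \frac{1}{2} = \frac{2}{3} + \frac{M}{2}$)
$f = - \frac{13}{3}$ ($f = \frac{2}{3} + \frac{1}{2} \left(-10\right) = \frac{2}{3} - 5 = - \frac{13}{3} \approx -4.3333$)
$\left(\left(-5\right)^{2} + f\right) \left(-4 + 2 \left(-1\right)\right) = \left(\left(-5\right)^{2} - \frac{13}{3}\right) \left(-4 + 2 \left(-1\right)\right) = \left(25 - \frac{13}{3}\right) \left(-4 - 2\right) = \frac{62}{3} \left(-6\right) = -124$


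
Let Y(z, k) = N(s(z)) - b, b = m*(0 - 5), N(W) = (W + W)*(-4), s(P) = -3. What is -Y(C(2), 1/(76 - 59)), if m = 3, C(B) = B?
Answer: -39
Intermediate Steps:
N(W) = -8*W (N(W) = (2*W)*(-4) = -8*W)
b = -15 (b = 3*(0 - 5) = 3*(-5) = -15)
Y(z, k) = 39 (Y(z, k) = -8*(-3) - 1*(-15) = 24 + 15 = 39)
-Y(C(2), 1/(76 - 59)) = -1*39 = -39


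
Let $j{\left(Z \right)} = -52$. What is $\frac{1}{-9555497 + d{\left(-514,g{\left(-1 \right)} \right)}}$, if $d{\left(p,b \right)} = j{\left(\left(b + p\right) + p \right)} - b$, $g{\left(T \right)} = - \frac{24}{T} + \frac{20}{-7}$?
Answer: $- \frac{7}{66888991} \approx -1.0465 \cdot 10^{-7}$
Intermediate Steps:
$g{\left(T \right)} = - \frac{20}{7} - \frac{24}{T}$ ($g{\left(T \right)} = - \frac{24}{T} + 20 \left(- \frac{1}{7}\right) = - \frac{24}{T} - \frac{20}{7} = - \frac{20}{7} - \frac{24}{T}$)
$d{\left(p,b \right)} = -52 - b$
$\frac{1}{-9555497 + d{\left(-514,g{\left(-1 \right)} \right)}} = \frac{1}{-9555497 - \left(\frac{344}{7} + 24\right)} = \frac{1}{-9555497 - \frac{512}{7}} = \frac{1}{- \frac{66888991}{7}} = - \frac{7}{66888991}$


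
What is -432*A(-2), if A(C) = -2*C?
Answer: -1728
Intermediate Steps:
-432*A(-2) = -(-864)*(-2) = -432*4 = -1728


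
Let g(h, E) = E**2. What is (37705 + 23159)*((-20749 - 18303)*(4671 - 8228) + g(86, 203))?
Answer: 8457002465472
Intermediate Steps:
(37705 + 23159)*((-20749 - 18303)*(4671 - 8228) + g(86, 203)) = (37705 + 23159)*((-20749 - 18303)*(4671 - 8228) + 203**2) = 60864*(-39052*(-3557) + 41209) = 60864*(138907964 + 41209) = 60864*138949173 = 8457002465472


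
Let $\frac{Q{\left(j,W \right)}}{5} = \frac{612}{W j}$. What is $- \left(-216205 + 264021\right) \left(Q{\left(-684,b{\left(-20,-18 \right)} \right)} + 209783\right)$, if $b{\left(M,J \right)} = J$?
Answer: $- \frac{1715300283868}{171} \approx -1.0031 \cdot 10^{10}$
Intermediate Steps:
$Q{\left(j,W \right)} = \frac{3060}{W j}$ ($Q{\left(j,W \right)} = 5 \frac{612}{W j} = \frac{3060}{W j}$)
$- \left(-216205 + 264021\right) \left(Q{\left(-684,b{\left(-20,-18 \right)} \right)} + 209783\right) = - \left(-216205 + 264021\right) \left(\frac{3060}{\left(-18\right) \left(-684\right)} + 209783\right) = - 47816 \left(3060 \left(- \frac{1}{18}\right) \left(- \frac{1}{684}\right) + 209783\right) = - 47816 \left(\frac{85}{342} + 209783\right) = - \frac{47816 \cdot 71745871}{342} = \left(-1\right) \frac{1715300283868}{171} = - \frac{1715300283868}{171}$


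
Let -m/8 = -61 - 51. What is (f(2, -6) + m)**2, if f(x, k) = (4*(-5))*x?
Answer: 732736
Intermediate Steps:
f(x, k) = -20*x
m = 896 (m = -8*(-61 - 51) = -8*(-112) = 896)
(f(2, -6) + m)**2 = (-20*2 + 896)**2 = (-40 + 896)**2 = 856**2 = 732736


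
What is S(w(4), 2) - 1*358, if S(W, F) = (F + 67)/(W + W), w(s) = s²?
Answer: -11387/32 ≈ -355.84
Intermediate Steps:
S(W, F) = (67 + F)/(2*W) (S(W, F) = (67 + F)/((2*W)) = (67 + F)*(1/(2*W)) = (67 + F)/(2*W))
S(w(4), 2) - 1*358 = (67 + 2)/(2*(4²)) - 1*358 = (½)*69/16 - 358 = (½)*(1/16)*69 - 358 = 69/32 - 358 = -11387/32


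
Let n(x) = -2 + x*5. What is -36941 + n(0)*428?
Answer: -37797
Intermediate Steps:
n(x) = -2 + 5*x
-36941 + n(0)*428 = -36941 + (-2 + 5*0)*428 = -36941 + (-2 + 0)*428 = -36941 - 2*428 = -36941 - 856 = -37797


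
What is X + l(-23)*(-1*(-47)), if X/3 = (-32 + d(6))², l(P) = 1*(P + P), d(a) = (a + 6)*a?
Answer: 2638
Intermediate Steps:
d(a) = a*(6 + a) (d(a) = (6 + a)*a = a*(6 + a))
l(P) = 2*P (l(P) = 1*(2*P) = 2*P)
X = 4800 (X = 3*(-32 + 6*(6 + 6))² = 3*(-32 + 6*12)² = 3*(-32 + 72)² = 3*40² = 3*1600 = 4800)
X + l(-23)*(-1*(-47)) = 4800 + (2*(-23))*(-1*(-47)) = 4800 - 46*47 = 4800 - 2162 = 2638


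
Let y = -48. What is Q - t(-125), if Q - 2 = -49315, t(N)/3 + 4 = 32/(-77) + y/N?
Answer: -474521213/9625 ≈ -49301.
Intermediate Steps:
t(N) = -1020/77 - 144/N (t(N) = -12 + 3*(32/(-77) - 48/N) = -12 + 3*(32*(-1/77) - 48/N) = -12 + 3*(-32/77 - 48/N) = -12 + (-96/77 - 144/N) = -1020/77 - 144/N)
Q = -49313 (Q = 2 - 49315 = -49313)
Q - t(-125) = -49313 - (-1020/77 - 144/(-125)) = -49313 - (-1020/77 - 144*(-1/125)) = -49313 - (-1020/77 + 144/125) = -49313 - 1*(-116412/9625) = -49313 + 116412/9625 = -474521213/9625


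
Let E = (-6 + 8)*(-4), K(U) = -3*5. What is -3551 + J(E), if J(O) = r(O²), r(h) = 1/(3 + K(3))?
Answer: -42613/12 ≈ -3551.1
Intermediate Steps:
K(U) = -15
E = -8 (E = 2*(-4) = -8)
r(h) = -1/12 (r(h) = 1/(3 - 15) = 1/(-12) = -1/12)
J(O) = -1/12
-3551 + J(E) = -3551 - 1/12 = -42613/12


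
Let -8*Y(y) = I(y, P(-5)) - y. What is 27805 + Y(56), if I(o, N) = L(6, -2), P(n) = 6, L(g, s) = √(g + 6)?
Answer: 27812 - √3/4 ≈ 27812.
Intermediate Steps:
L(g, s) = √(6 + g)
I(o, N) = 2*√3 (I(o, N) = √(6 + 6) = √12 = 2*√3)
Y(y) = -√3/4 + y/8 (Y(y) = -(2*√3 - y)/8 = -(-y + 2*√3)/8 = -√3/4 + y/8)
27805 + Y(56) = 27805 + (-√3/4 + (⅛)*56) = 27805 + (-√3/4 + 7) = 27805 + (7 - √3/4) = 27812 - √3/4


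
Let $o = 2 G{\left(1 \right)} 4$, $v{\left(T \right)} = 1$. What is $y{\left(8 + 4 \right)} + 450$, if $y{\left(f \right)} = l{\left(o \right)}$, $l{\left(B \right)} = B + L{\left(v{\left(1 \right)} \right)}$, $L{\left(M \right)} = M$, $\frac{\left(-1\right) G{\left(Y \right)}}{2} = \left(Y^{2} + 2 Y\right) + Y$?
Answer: $387$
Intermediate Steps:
$G{\left(Y \right)} = - 6 Y - 2 Y^{2}$ ($G{\left(Y \right)} = - 2 \left(\left(Y^{2} + 2 Y\right) + Y\right) = - 2 \left(Y^{2} + 3 Y\right) = - 6 Y - 2 Y^{2}$)
$o = -64$ ($o = 2 \left(\left(-2\right) 1 \left(3 + 1\right)\right) 4 = 2 \left(\left(-2\right) 1 \cdot 4\right) 4 = 2 \left(-8\right) 4 = \left(-16\right) 4 = -64$)
$l{\left(B \right)} = 1 + B$ ($l{\left(B \right)} = B + 1 = 1 + B$)
$y{\left(f \right)} = -63$ ($y{\left(f \right)} = 1 - 64 = -63$)
$y{\left(8 + 4 \right)} + 450 = -63 + 450 = 387$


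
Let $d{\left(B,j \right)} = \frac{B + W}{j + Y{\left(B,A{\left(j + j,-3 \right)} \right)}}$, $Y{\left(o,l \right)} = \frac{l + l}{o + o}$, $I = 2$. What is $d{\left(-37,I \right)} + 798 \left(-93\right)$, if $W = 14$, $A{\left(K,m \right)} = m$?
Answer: $- \frac{5715329}{77} \approx -74225.0$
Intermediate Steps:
$Y{\left(o,l \right)} = \frac{l}{o}$ ($Y{\left(o,l \right)} = \frac{2 l}{2 o} = 2 l \frac{1}{2 o} = \frac{l}{o}$)
$d{\left(B,j \right)} = \frac{14 + B}{j - \frac{3}{B}}$ ($d{\left(B,j \right)} = \frac{B + 14}{j - \frac{3}{B}} = \frac{14 + B}{j - \frac{3}{B}}$)
$d{\left(-37,I \right)} + 798 \left(-93\right) = - \frac{37 \left(14 - 37\right)}{-3 - 74} + 798 \left(-93\right) = \left(-37\right) \frac{1}{-3 - 74} \left(-23\right) - 74214 = \left(-37\right) \frac{1}{-77} \left(-23\right) - 74214 = \left(-37\right) \left(- \frac{1}{77}\right) \left(-23\right) - 74214 = - \frac{851}{77} - 74214 = - \frac{5715329}{77}$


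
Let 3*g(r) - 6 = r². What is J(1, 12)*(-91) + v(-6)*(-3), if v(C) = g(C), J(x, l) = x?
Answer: -133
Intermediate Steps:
g(r) = 2 + r²/3
v(C) = 2 + C²/3
J(1, 12)*(-91) + v(-6)*(-3) = 1*(-91) + (2 + (⅓)*(-6)²)*(-3) = -91 + (2 + (⅓)*36)*(-3) = -91 + (2 + 12)*(-3) = -91 + 14*(-3) = -91 - 42 = -133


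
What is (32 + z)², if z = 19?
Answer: 2601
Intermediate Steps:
(32 + z)² = (32 + 19)² = 51² = 2601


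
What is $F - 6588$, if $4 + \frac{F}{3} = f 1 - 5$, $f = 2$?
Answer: $-6609$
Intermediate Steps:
$F = -21$ ($F = -12 + 3 \left(2 \cdot 1 - 5\right) = -12 + 3 \left(2 - 5\right) = -12 + 3 \left(-3\right) = -12 - 9 = -21$)
$F - 6588 = -21 - 6588 = -6609$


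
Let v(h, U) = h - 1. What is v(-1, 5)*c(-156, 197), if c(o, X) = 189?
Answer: -378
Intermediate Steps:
v(h, U) = -1 + h
v(-1, 5)*c(-156, 197) = (-1 - 1)*189 = -2*189 = -378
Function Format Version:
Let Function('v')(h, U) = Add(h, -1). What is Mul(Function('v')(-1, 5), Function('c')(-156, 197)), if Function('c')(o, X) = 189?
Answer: -378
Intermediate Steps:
Function('v')(h, U) = Add(-1, h)
Mul(Function('v')(-1, 5), Function('c')(-156, 197)) = Mul(Add(-1, -1), 189) = Mul(-2, 189) = -378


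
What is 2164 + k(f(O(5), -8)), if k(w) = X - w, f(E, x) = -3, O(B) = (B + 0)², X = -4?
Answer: 2163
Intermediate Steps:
O(B) = B²
k(w) = -4 - w
2164 + k(f(O(5), -8)) = 2164 + (-4 - 1*(-3)) = 2164 + (-4 + 3) = 2164 - 1 = 2163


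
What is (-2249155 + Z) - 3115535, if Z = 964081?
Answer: -4400609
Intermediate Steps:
(-2249155 + Z) - 3115535 = (-2249155 + 964081) - 3115535 = -1285074 - 3115535 = -4400609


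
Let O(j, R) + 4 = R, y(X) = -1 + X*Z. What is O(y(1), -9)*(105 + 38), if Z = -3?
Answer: -1859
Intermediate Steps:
y(X) = -1 - 3*X (y(X) = -1 + X*(-3) = -1 - 3*X)
O(j, R) = -4 + R
O(y(1), -9)*(105 + 38) = (-4 - 9)*(105 + 38) = -13*143 = -1859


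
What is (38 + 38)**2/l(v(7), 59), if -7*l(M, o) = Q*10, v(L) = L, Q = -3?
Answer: 20216/15 ≈ 1347.7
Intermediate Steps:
l(M, o) = 30/7 (l(M, o) = -(-3)*10/7 = -1/7*(-30) = 30/7)
(38 + 38)**2/l(v(7), 59) = (38 + 38)**2/(30/7) = 76**2*(7/30) = 5776*(7/30) = 20216/15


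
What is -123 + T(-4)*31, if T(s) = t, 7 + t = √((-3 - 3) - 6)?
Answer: -340 + 62*I*√3 ≈ -340.0 + 107.39*I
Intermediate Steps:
t = -7 + 2*I*√3 (t = -7 + √((-3 - 3) - 6) = -7 + √(-6 - 6) = -7 + √(-12) = -7 + 2*I*√3 ≈ -7.0 + 3.4641*I)
T(s) = -7 + 2*I*√3
-123 + T(-4)*31 = -123 + (-7 + 2*I*√3)*31 = -123 + (-217 + 62*I*√3) = -340 + 62*I*√3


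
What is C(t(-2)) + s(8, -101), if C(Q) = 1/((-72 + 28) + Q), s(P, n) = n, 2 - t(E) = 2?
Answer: -4445/44 ≈ -101.02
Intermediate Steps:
t(E) = 0 (t(E) = 2 - 1*2 = 2 - 2 = 0)
C(Q) = 1/(-44 + Q)
C(t(-2)) + s(8, -101) = 1/(-44 + 0) - 101 = 1/(-44) - 101 = -1/44 - 101 = -4445/44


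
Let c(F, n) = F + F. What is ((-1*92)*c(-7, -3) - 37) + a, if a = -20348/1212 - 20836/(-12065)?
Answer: 4518213098/3655695 ≈ 1235.9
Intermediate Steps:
c(F, n) = 2*F
a = -55061347/3655695 (a = -20348*1/1212 - 20836*(-1/12065) = -5087/303 + 20836/12065 = -55061347/3655695 ≈ -15.062)
((-1*92)*c(-7, -3) - 37) + a = ((-1*92)*(2*(-7)) - 37) - 55061347/3655695 = (-92*(-14) - 37) - 55061347/3655695 = (1288 - 37) - 55061347/3655695 = 1251 - 55061347/3655695 = 4518213098/3655695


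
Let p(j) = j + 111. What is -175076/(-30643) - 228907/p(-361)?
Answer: 7058166201/7660750 ≈ 921.34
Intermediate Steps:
p(j) = 111 + j
-175076/(-30643) - 228907/p(-361) = -175076/(-30643) - 228907/(111 - 361) = -175076*(-1/30643) - 228907/(-250) = 175076/30643 - 228907*(-1/250) = 175076/30643 + 228907/250 = 7058166201/7660750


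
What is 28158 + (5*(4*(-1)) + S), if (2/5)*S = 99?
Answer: 56771/2 ≈ 28386.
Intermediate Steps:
S = 495/2 (S = (5/2)*99 = 495/2 ≈ 247.50)
28158 + (5*(4*(-1)) + S) = 28158 + (5*(4*(-1)) + 495/2) = 28158 + (5*(-4) + 495/2) = 28158 + (-20 + 495/2) = 28158 + 455/2 = 56771/2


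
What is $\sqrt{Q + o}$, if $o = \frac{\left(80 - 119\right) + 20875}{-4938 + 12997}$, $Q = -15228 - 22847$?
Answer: $\frac{i \sqrt{2472707421751}}{8059} \approx 195.12 i$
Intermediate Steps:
$Q = -38075$ ($Q = -15228 - 22847 = -38075$)
$o = \frac{20836}{8059}$ ($o = \frac{\left(80 - 119\right) + 20875}{8059} = \left(-39 + 20875\right) \frac{1}{8059} = 20836 \cdot \frac{1}{8059} = \frac{20836}{8059} \approx 2.5854$)
$\sqrt{Q + o} = \sqrt{-38075 + \frac{20836}{8059}} = \sqrt{- \frac{306825589}{8059}} = \frac{i \sqrt{2472707421751}}{8059}$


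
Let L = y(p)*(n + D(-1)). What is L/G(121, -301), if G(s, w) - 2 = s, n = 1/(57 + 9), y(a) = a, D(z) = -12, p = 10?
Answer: -3955/4059 ≈ -0.97438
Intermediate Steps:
n = 1/66 ≈ 0.015152
G(s, w) = 2 + s
L = -3955/33 (L = 10*(1/66 - 12) = 10*(-791/66) = -3955/33 ≈ -119.85)
L/G(121, -301) = -3955/(33*(2 + 121)) = -3955/33/123 = -3955/33*1/123 = -3955/4059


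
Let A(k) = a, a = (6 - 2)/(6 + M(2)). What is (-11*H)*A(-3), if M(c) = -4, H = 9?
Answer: -198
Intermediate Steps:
a = 2 (a = (6 - 2)/(6 - 4) = 4/2 = 4*(1/2) = 2)
A(k) = 2
(-11*H)*A(-3) = -11*9*2 = -99*2 = -198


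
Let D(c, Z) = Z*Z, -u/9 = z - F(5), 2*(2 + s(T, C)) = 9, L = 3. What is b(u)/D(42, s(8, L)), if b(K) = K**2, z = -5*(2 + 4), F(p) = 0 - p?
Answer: 8100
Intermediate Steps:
F(p) = -p
s(T, C) = 5/2 (s(T, C) = -2 + (1/2)*9 = -2 + 9/2 = 5/2)
z = -30 (z = -5*6 = -30)
u = 225 (u = -9*(-30 - (-1)*5) = -9*(-30 - 1*(-5)) = -9*(-30 + 5) = -9*(-25) = 225)
D(c, Z) = Z**2
b(u)/D(42, s(8, L)) = 225**2/((5/2)**2) = 50625/(25/4) = 50625*(4/25) = 8100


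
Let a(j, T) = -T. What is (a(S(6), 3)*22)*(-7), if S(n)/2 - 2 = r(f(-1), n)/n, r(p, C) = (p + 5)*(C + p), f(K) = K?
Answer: 462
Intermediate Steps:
r(p, C) = (5 + p)*(C + p)
S(n) = 4 + 2*(-4 + 4*n)/n (S(n) = 4 + 2*(((-1)² + 5*n + 5*(-1) + n*(-1))/n) = 4 + 2*((1 + 5*n - 5 - n)/n) = 4 + 2*((-4 + 4*n)/n) = 4 + 2*(-4 + 4*n)/n)
(a(S(6), 3)*22)*(-7) = (-1*3*22)*(-7) = -3*22*(-7) = -66*(-7) = 462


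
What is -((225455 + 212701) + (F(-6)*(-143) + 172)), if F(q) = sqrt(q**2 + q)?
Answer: -438328 + 143*sqrt(30) ≈ -4.3755e+5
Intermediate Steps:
F(q) = sqrt(q + q**2)
-((225455 + 212701) + (F(-6)*(-143) + 172)) = -((225455 + 212701) + (sqrt(-6*(1 - 6))*(-143) + 172)) = -(438156 + (sqrt(-6*(-5))*(-143) + 172)) = -(438156 + (sqrt(30)*(-143) + 172)) = -(438156 + (-143*sqrt(30) + 172)) = -(438156 + (172 - 143*sqrt(30))) = -(438328 - 143*sqrt(30)) = -438328 + 143*sqrt(30)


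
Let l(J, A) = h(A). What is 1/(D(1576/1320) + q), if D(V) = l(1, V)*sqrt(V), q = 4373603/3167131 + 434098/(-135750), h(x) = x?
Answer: -2770654466254787844608250/2438386766067253099405763 - 11034788590809389938125*sqrt(32505)/2438386766067253099405763 ≈ -1.9522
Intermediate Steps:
q = -390564312794/214969016625 (q = 4373603*(1/3167131) + 434098*(-1/135750) = 4373603/3167131 - 217049/67875 = -390564312794/214969016625 ≈ -1.8168)
l(J, A) = A
D(V) = V**(3/2) (D(V) = V*sqrt(V) = V**(3/2))
1/(D(1576/1320) + q) = 1/((1576/1320)**(3/2) - 390564312794/214969016625) = 1/((1576*(1/1320))**(3/2) - 390564312794/214969016625) = 1/((197/165)**(3/2) - 390564312794/214969016625) = 1/(197*sqrt(32505)/27225 - 390564312794/214969016625) = 1/(-390564312794/214969016625 + 197*sqrt(32505)/27225)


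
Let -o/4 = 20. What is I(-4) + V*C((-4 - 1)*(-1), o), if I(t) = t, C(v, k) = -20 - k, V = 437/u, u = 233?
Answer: 25288/233 ≈ 108.53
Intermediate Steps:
o = -80 (o = -4*20 = -80)
V = 437/233 ≈ 1.8755
I(-4) + V*C((-4 - 1)*(-1), o) = -4 + 437*(-20 - 1*(-80))/233 = -4 + 437*(-20 + 80)/233 = -4 + (437/233)*60 = -4 + 26220/233 = 25288/233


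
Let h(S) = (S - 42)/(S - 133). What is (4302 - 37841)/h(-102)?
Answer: -7881665/144 ≈ -54734.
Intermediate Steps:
h(S) = (-42 + S)/(-133 + S)
(4302 - 37841)/h(-102) = (4302 - 37841)/(((-42 - 102)/(-133 - 102))) = -33539/(-144/(-235)) = -33539/((-1/235*(-144))) = -33539/144/235 = -33539*235/144 = -7881665/144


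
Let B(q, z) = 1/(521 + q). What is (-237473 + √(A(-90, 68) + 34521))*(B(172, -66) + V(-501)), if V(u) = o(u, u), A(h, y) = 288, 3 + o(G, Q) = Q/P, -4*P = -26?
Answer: 171313022200/9009 - 721400*√34809/9009 ≈ 1.9001e+7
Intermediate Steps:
P = 13/2 (P = -¼*(-26) = 13/2 ≈ 6.5000)
o(G, Q) = -3 + 2*Q/13 (o(G, Q) = -3 + Q/(13/2) = -3 + Q*(2/13) = -3 + 2*Q/13)
V(u) = -3 + 2*u/13
(-237473 + √(A(-90, 68) + 34521))*(B(172, -66) + V(-501)) = (-237473 + √(288 + 34521))*(1/(521 + 172) + (-3 + (2/13)*(-501))) = (-237473 + √34809)*(1/693 + (-3 - 1002/13)) = (-237473 + √34809)*(1/693 - 1041/13) = (-237473 + √34809)*(-721400/9009) = 171313022200/9009 - 721400*√34809/9009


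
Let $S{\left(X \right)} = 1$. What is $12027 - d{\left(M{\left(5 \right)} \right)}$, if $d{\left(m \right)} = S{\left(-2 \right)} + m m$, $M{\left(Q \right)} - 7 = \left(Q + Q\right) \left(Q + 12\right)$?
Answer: $-19303$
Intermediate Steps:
$M{\left(Q \right)} = 7 + 2 Q \left(12 + Q\right)$ ($M{\left(Q \right)} = 7 + \left(Q + Q\right) \left(Q + 12\right) = 7 + 2 Q \left(12 + Q\right)$)
$d{\left(m \right)} = 1 + m^{2}$ ($d{\left(m \right)} = 1 + m m = 1 + m^{2}$)
$12027 - d{\left(M{\left(5 \right)} \right)} = 12027 - \left(1 + \left(7 + 2 \cdot 5^{2} + 24 \cdot 5\right)^{2}\right) = 12027 - \left(1 + \left(7 + 2 \cdot 25 + 120\right)^{2}\right) = 12027 - \left(1 + \left(7 + 50 + 120\right)^{2}\right) = 12027 - \left(1 + 177^{2}\right) = 12027 - \left(1 + 31329\right) = 12027 - 31330 = -19303$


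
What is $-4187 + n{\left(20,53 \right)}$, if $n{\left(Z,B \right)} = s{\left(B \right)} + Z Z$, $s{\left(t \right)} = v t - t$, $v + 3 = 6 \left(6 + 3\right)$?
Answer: $-1137$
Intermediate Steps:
$v = 51$ ($v = -3 + 6 \left(6 + 3\right) = -3 + 6 \cdot 9 = -3 + 54 = 51$)
$s{\left(t \right)} = 50 t$ ($s{\left(t \right)} = 51 t - t = 50 t$)
$n{\left(Z,B \right)} = Z^{2} + 50 B$ ($n{\left(Z,B \right)} = 50 B + Z Z = 50 B + Z^{2} = Z^{2} + 50 B$)
$-4187 + n{\left(20,53 \right)} = -4187 + \left(20^{2} + 50 \cdot 53\right) = -4187 + \left(400 + 2650\right) = -4187 + 3050 = -1137$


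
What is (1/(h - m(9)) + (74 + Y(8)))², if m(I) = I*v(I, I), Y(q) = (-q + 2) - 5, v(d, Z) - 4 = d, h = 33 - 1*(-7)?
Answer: 23522500/5929 ≈ 3967.4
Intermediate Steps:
h = 40 (h = 33 + 7 = 40)
v(d, Z) = 4 + d
Y(q) = -3 - q (Y(q) = (2 - q) - 5 = -3 - q)
m(I) = I*(4 + I)
(1/(h - m(9)) + (74 + Y(8)))² = (1/(40 - 9*(4 + 9)) + (74 + (-3 - 1*8)))² = (1/(40 - 9*13) + (74 + (-3 - 8)))² = (1/(40 - 1*117) + (74 - 11))² = (1/(40 - 117) + 63)² = (1/(-77) + 63)² = (-1/77 + 63)² = (4850/77)² = 23522500/5929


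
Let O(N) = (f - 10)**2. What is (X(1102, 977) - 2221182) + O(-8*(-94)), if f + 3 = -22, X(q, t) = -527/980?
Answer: -2175558387/980 ≈ -2.2200e+6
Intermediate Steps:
X(q, t) = -527/980 (X(q, t) = -527*1/980 = -527/980)
f = -25 (f = -3 - 22 = -25)
O(N) = 1225 (O(N) = (-25 - 10)**2 = (-35)**2 = 1225)
(X(1102, 977) - 2221182) + O(-8*(-94)) = (-527/980 - 2221182) + 1225 = -2176758887/980 + 1225 = -2175558387/980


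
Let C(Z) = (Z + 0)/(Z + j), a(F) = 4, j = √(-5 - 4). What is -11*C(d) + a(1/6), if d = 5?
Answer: -139/34 + 165*I/34 ≈ -4.0882 + 4.8529*I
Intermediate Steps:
j = 3*I (j = √(-9) = 3*I ≈ 3.0*I)
C(Z) = Z/(Z + 3*I) (C(Z) = (Z + 0)/(Z + 3*I) = Z/(Z + 3*I))
-11*C(d) + a(1/6) = -55/(5 + 3*I) + 4 = -55*(5 - 3*I)/34 + 4 = 4 - 55*(5 - 3*I)/34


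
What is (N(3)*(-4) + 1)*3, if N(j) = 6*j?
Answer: -213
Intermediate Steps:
(N(3)*(-4) + 1)*3 = ((6*3)*(-4) + 1)*3 = (18*(-4) + 1)*3 = (-72 + 1)*3 = -71*3 = -213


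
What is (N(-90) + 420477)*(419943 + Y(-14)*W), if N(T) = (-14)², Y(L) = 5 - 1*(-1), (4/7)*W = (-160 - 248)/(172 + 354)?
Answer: 46460332189491/263 ≈ 1.7666e+11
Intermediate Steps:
W = -357/263 (W = 7*((-160 - 248)/(172 + 354))/4 = 7*(-408/526)/4 = 7*(-408*1/526)/4 = (7/4)*(-204/263) = -357/263 ≈ -1.3574)
Y(L) = 6 (Y(L) = 5 + 1 = 6)
N(T) = 196
(N(-90) + 420477)*(419943 + Y(-14)*W) = (196 + 420477)*(419943 + 6*(-357/263)) = 420673*(419943 - 2142/263) = 420673*(110442867/263) = 46460332189491/263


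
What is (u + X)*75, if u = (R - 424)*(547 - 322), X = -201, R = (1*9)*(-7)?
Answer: -8233200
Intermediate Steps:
R = -63 (R = 9*(-7) = -63)
u = -109575 (u = (-63 - 424)*(547 - 322) = -487*225 = -109575)
(u + X)*75 = (-109575 - 201)*75 = -109776*75 = -8233200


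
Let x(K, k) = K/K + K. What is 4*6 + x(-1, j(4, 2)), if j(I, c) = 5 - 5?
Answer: 24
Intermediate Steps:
j(I, c) = 0
x(K, k) = 1 + K
4*6 + x(-1, j(4, 2)) = 4*6 + (1 - 1) = 24 + 0 = 24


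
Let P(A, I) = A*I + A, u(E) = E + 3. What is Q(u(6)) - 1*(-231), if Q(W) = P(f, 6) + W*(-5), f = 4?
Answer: 214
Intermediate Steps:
u(E) = 3 + E
P(A, I) = A + A*I
Q(W) = 28 - 5*W (Q(W) = 4*(1 + 6) + W*(-5) = 4*7 - 5*W = 28 - 5*W)
Q(u(6)) - 1*(-231) = (28 - 5*(3 + 6)) - 1*(-231) = (28 - 5*9) + 231 = (28 - 45) + 231 = -17 + 231 = 214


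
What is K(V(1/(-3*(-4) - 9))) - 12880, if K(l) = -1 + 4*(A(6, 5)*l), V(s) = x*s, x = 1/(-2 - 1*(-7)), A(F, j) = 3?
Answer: -64401/5 ≈ -12880.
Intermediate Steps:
x = 1/5 (x = 1/(-2 + 7) = 1/5 ≈ 0.20000)
V(s) = s/5
K(l) = -1 + 12*l (K(l) = -1 + 4*(3*l) = -1 + 12*l)
K(V(1/(-3*(-4) - 9))) - 12880 = (-1 + 12*(1/(5*(-3*(-4) - 9)))) - 12880 = (-1 + 12*(1/(5*(12 - 9)))) - 12880 = (-1 + 12*((1/5)/3)) - 12880 = (-1 + 12*((1/5)*(1/3))) - 12880 = (-1 + 12*(1/15)) - 12880 = (-1 + 4/5) - 12880 = -1/5 - 12880 = -64401/5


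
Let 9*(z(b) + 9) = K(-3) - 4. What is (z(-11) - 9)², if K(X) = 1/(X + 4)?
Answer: 3025/9 ≈ 336.11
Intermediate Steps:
K(X) = 1/(4 + X)
z(b) = -28/3 (z(b) = -9 + (1/(4 - 3) - 4)/9 = -9 + (1/1 - 4)/9 = -9 + (1 - 4)/9 = -9 + (⅑)*(-3) = -9 - ⅓ = -28/3)
(z(-11) - 9)² = (-28/3 - 9)² = (-55/3)² = 3025/9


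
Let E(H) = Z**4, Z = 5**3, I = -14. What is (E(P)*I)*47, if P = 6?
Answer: -160644531250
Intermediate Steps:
Z = 125
E(H) = 244140625 (E(H) = 125**4 = 244140625)
(E(P)*I)*47 = (244140625*(-14))*47 = -3417968750*47 = -160644531250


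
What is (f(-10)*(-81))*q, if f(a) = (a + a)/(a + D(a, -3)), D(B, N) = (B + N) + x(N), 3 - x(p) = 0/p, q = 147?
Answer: -11907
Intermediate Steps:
x(p) = 3 (x(p) = 3 - 0/p = 3 - 1*0 = 3 + 0 = 3)
D(B, N) = 3 + B + N (D(B, N) = (B + N) + 3 = 3 + B + N)
f(a) = 1 (f(a) = (a + a)/(a + (3 + a - 3)) = (2*a)/(a + a) = (2*a)/((2*a)) = (2*a)*(1/(2*a)) = 1)
(f(-10)*(-81))*q = (1*(-81))*147 = -81*147 = -11907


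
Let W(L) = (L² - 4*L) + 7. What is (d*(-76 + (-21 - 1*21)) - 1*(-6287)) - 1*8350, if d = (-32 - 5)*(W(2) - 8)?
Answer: -23893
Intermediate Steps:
W(L) = 7 + L² - 4*L
d = 185 (d = (-32 - 5)*((7 + 2² - 4*2) - 8) = -37*((7 + 4 - 8) - 8) = -37*(3 - 8) = -37*(-5) = 185)
(d*(-76 + (-21 - 1*21)) - 1*(-6287)) - 1*8350 = (185*(-76 + (-21 - 1*21)) - 1*(-6287)) - 1*8350 = (185*(-76 + (-21 - 21)) + 6287) - 8350 = (185*(-76 - 42) + 6287) - 8350 = (185*(-118) + 6287) - 8350 = (-21830 + 6287) - 8350 = -15543 - 8350 = -23893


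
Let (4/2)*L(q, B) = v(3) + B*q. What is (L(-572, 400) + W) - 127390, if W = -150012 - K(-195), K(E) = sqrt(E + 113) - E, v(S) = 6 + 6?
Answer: -391991 - I*sqrt(82) ≈ -3.9199e+5 - 9.0554*I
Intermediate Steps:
v(S) = 12
L(q, B) = 6 + B*q/2 (L(q, B) = (12 + B*q)/2 = 6 + B*q/2)
K(E) = sqrt(113 + E) - E
W = -150207 - I*sqrt(82) (W = -150012 - (sqrt(113 - 195) - 1*(-195)) = -150012 - (sqrt(-82) + 195) = -150012 - (I*sqrt(82) + 195) = -150012 - (195 + I*sqrt(82)) = -150012 + (-195 - I*sqrt(82)) = -150207 - I*sqrt(82) ≈ -1.5021e+5 - 9.0554*I)
(L(-572, 400) + W) - 127390 = ((6 + (1/2)*400*(-572)) + (-150207 - I*sqrt(82))) - 127390 = ((6 - 114400) + (-150207 - I*sqrt(82))) - 127390 = (-114394 + (-150207 - I*sqrt(82))) - 127390 = (-264601 - I*sqrt(82)) - 127390 = -391991 - I*sqrt(82)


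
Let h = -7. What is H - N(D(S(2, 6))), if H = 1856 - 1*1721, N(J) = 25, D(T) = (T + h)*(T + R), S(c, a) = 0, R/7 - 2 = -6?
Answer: 110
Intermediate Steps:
R = -28 (R = 14 + 7*(-6) = 14 - 42 = -28)
D(T) = (-28 + T)*(-7 + T) (D(T) = (T - 7)*(T - 28) = (-7 + T)*(-28 + T) = (-28 + T)*(-7 + T))
H = 135 (H = 1856 - 1721 = 135)
H - N(D(S(2, 6))) = 135 - 1*25 = 135 - 25 = 110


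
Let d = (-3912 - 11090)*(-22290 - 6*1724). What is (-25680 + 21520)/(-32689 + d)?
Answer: -4160/489542579 ≈ -8.4977e-6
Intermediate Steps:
d = 489575268 (d = -15002*(-22290 - 10344) = -15002*(-32634) = 489575268)
(-25680 + 21520)/(-32689 + d) = (-25680 + 21520)/(-32689 + 489575268) = -4160/489542579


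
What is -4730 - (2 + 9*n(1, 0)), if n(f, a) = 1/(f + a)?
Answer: -4741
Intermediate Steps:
n(f, a) = 1/(a + f)
-4730 - (2 + 9*n(1, 0)) = -4730 - (2 + 9/(0 + 1)) = -4730 - (2 + 9/1) = -4730 - (2 + 9*1) = -4730 - (2 + 9) = -4730 - 1*11 = -4730 - 11 = -4741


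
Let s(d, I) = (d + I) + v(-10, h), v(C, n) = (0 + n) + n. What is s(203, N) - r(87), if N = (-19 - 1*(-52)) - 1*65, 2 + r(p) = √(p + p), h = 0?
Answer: 173 - √174 ≈ 159.81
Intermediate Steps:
r(p) = -2 + √2*√p (r(p) = -2 + √(p + p) = -2 + √(2*p) = -2 + √2*√p)
v(C, n) = 2*n (v(C, n) = n + n = 2*n)
N = -32 (N = (-19 + 52) - 65 = 33 - 65 = -32)
s(d, I) = I + d (s(d, I) = (d + I) + 2*0 = (I + d) + 0 = I + d)
s(203, N) - r(87) = (-32 + 203) - (-2 + √2*√87) = 171 - (-2 + √174) = 171 + (2 - √174) = 173 - √174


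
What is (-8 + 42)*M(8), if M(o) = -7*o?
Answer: -1904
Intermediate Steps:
(-8 + 42)*M(8) = (-8 + 42)*(-7*8) = 34*(-56) = -1904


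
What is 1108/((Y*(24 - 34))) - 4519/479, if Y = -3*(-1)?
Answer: -333151/7185 ≈ -46.368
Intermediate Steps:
Y = 3
1108/((Y*(24 - 34))) - 4519/479 = 1108/((3*(24 - 34))) - 4519/479 = 1108/((3*(-10))) - 4519*1/479 = 1108/(-30) - 4519/479 = 1108*(-1/30) - 4519/479 = -554/15 - 4519/479 = -333151/7185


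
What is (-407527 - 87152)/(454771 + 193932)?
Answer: -494679/648703 ≈ -0.76257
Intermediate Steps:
(-407527 - 87152)/(454771 + 193932) = -494679/648703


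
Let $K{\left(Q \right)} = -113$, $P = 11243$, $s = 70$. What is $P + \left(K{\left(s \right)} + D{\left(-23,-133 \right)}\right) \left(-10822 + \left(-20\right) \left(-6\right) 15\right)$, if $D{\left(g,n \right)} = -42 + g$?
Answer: $1617159$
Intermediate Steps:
$P + \left(K{\left(s \right)} + D{\left(-23,-133 \right)}\right) \left(-10822 + \left(-20\right) \left(-6\right) 15\right) = 11243 + \left(-113 - 65\right) \left(-10822 + \left(-20\right) \left(-6\right) 15\right) = 11243 + \left(-113 - 65\right) \left(-10822 + 120 \cdot 15\right) = 11243 - 178 \left(-10822 + 1800\right) = 11243 - -1605916 = 11243 + 1605916 = 1617159$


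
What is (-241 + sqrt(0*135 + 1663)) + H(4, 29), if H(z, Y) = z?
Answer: -237 + sqrt(1663) ≈ -196.22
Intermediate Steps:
(-241 + sqrt(0*135 + 1663)) + H(4, 29) = (-241 + sqrt(0*135 + 1663)) + 4 = (-241 + sqrt(0 + 1663)) + 4 = (-241 + sqrt(1663)) + 4 = -237 + sqrt(1663)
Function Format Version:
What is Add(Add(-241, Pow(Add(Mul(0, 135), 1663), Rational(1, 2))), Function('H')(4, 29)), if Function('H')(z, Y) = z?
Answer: Add(-237, Pow(1663, Rational(1, 2))) ≈ -196.22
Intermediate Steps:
Add(Add(-241, Pow(Add(Mul(0, 135), 1663), Rational(1, 2))), Function('H')(4, 29)) = Add(Add(-241, Pow(Add(Mul(0, 135), 1663), Rational(1, 2))), 4) = Add(Add(-241, Pow(Add(0, 1663), Rational(1, 2))), 4) = Add(Add(-241, Pow(1663, Rational(1, 2))), 4) = Add(-237, Pow(1663, Rational(1, 2)))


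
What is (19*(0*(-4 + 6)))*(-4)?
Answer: 0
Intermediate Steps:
(19*(0*(-4 + 6)))*(-4) = (19*(0*2))*(-4) = (19*0)*(-4) = 0*(-4) = 0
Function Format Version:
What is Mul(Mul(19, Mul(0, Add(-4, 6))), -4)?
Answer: 0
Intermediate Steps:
Mul(Mul(19, Mul(0, Add(-4, 6))), -4) = Mul(Mul(19, Mul(0, 2)), -4) = Mul(Mul(19, 0), -4) = Mul(0, -4) = 0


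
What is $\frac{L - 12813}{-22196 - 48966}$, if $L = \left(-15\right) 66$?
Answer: $\frac{13803}{71162} \approx 0.19397$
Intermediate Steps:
$L = -990$
$\frac{L - 12813}{-22196 - 48966} = \frac{-990 - 12813}{-22196 - 48966} = - \frac{13803}{-71162} = \left(-13803\right) \left(- \frac{1}{71162}\right) = \frac{13803}{71162}$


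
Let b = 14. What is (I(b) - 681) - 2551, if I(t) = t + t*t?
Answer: -3022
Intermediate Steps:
I(t) = t + t**2
(I(b) - 681) - 2551 = (14*(1 + 14) - 681) - 2551 = (14*15 - 681) - 2551 = (210 - 681) - 2551 = -471 - 2551 = -3022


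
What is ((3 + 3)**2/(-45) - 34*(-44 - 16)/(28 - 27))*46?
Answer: 469016/5 ≈ 93803.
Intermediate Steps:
((3 + 3)**2/(-45) - 34*(-44 - 16)/(28 - 27))*46 = (6**2*(-1/45) - 34/(1/(-60)))*46 = (36*(-1/45) - 34/(1*(-1/60)))*46 = (-4/5 - 34/(-1/60))*46 = (-4/5 - 34*(-60))*46 = (-4/5 + 2040)*46 = (10196/5)*46 = 469016/5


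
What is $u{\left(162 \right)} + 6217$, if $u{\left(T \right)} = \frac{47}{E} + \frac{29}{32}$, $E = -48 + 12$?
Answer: $\frac{1790381}{288} \approx 6216.6$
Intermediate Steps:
$E = -36$
$u{\left(T \right)} = - \frac{115}{288}$ ($u{\left(T \right)} = \frac{47}{-36} + \frac{29}{32} = 47 \left(- \frac{1}{36}\right) + 29 \cdot \frac{1}{32} = - \frac{47}{36} + \frac{29}{32} = - \frac{115}{288}$)
$u{\left(162 \right)} + 6217 = - \frac{115}{288} + 6217 = \frac{1790381}{288}$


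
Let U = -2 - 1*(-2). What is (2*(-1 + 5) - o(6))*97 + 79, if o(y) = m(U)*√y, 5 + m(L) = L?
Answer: 855 + 485*√6 ≈ 2043.0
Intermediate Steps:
U = 0 (U = -2 + 2 = 0)
m(L) = -5 + L
o(y) = -5*√y (o(y) = (-5 + 0)*√y = -5*√y)
(2*(-1 + 5) - o(6))*97 + 79 = (2*(-1 + 5) - (-5)*√6)*97 + 79 = (2*4 + 5*√6)*97 + 79 = (8 + 5*√6)*97 + 79 = (776 + 485*√6) + 79 = 855 + 485*√6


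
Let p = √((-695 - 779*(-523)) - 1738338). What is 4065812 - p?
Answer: 4065812 - 4*I*√83226 ≈ 4.0658e+6 - 1154.0*I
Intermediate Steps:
p = 4*I*√83226 (p = √((-695 + 407417) - 1738338) = √(406722 - 1738338) = √(-1331616) = 4*I*√83226 ≈ 1154.0*I)
4065812 - p = 4065812 - 4*I*√83226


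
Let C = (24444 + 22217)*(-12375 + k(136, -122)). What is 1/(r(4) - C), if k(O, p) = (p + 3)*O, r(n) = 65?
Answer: 1/1332591564 ≈ 7.5042e-10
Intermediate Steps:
k(O, p) = O*(3 + p) (k(O, p) = (3 + p)*O = O*(3 + p))
C = -1332591499 (C = (24444 + 22217)*(-12375 + 136*(3 - 122)) = 46661*(-12375 + 136*(-119)) = 46661*(-12375 - 16184) = 46661*(-28559) = -1332591499)
1/(r(4) - C) = 1/(65 - 1*(-1332591499)) = 1/(65 + 1332591499) = 1/1332591564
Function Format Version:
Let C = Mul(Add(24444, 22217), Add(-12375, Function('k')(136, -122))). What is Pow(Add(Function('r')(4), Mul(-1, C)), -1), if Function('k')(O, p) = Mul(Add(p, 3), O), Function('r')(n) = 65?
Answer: Rational(1, 1332591564) ≈ 7.5042e-10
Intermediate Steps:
Function('k')(O, p) = Mul(O, Add(3, p)) (Function('k')(O, p) = Mul(Add(3, p), O) = Mul(O, Add(3, p)))
C = -1332591499 (C = Mul(Add(24444, 22217), Add(-12375, Mul(136, Add(3, -122)))) = Mul(46661, Add(-12375, Mul(136, -119))) = Mul(46661, Add(-12375, -16184)) = Mul(46661, -28559) = -1332591499)
Pow(Add(Function('r')(4), Mul(-1, C)), -1) = Pow(Add(65, Mul(-1, -1332591499)), -1) = Pow(Add(65, 1332591499), -1) = Pow(1332591564, -1) = Rational(1, 1332591564)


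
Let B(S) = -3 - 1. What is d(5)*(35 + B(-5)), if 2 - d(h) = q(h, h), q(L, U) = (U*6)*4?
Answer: -3658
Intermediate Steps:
B(S) = -4
q(L, U) = 24*U (q(L, U) = (6*U)*4 = 24*U)
d(h) = 2 - 24*h
d(5)*(35 + B(-5)) = (2 - 24*5)*(35 - 4) = (2 - 120)*31 = -118*31 = -3658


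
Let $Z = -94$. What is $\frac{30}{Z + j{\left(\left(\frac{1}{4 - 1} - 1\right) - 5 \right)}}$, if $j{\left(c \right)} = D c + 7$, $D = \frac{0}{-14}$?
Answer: $- \frac{10}{29} \approx -0.34483$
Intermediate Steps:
$D = 0$ ($D = 0 \left(- \frac{1}{14}\right) = 0$)
$j{\left(c \right)} = 7$ ($j{\left(c \right)} = 0 c + 7 = 0 + 7 = 7$)
$\frac{30}{Z + j{\left(\left(\frac{1}{4 - 1} - 1\right) - 5 \right)}} = \frac{30}{-94 + 7} = \frac{30}{-87} = 30 \left(- \frac{1}{87}\right) = - \frac{10}{29}$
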